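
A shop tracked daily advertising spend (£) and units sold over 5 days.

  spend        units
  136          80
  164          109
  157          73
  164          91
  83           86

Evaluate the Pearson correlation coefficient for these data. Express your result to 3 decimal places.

0.250

n = 5, Σx = 704, Σy = 439, Σx² = 103826, Σy² = 39287, Σxy = 62279
nΣxy − ΣxΣy = 311395 − 309056 = 2339
nΣx² − (Σx)² = 519130 − 495616 = 23514; nΣy² − (Σy)² = 196435 − 192721 = 3714
r = 2339 / √(23514 × 3714) = 2339 / 9345.1055 ≈ 0.250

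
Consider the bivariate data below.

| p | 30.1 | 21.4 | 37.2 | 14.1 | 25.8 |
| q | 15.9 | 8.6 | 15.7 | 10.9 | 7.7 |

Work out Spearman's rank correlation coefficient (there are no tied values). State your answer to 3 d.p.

Rank p: 4, 2, 5, 1, 3
Rank q: 5, 2, 4, 3, 1
d = rank(p) − rank(q): -1, 0, 1, -2, 2; Σd² = 10
ρ = 1 − 6Σd² / [n(n²−1)] = 1 − 6×10 / (5×24) = 1 − 60/120 ≈ 0.500

0.500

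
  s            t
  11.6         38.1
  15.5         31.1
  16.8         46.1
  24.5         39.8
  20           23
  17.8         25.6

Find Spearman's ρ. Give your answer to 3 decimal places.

-0.143

Rank s: 1, 2, 3, 6, 5, 4
Rank t: 4, 3, 6, 5, 1, 2
d = rank(s) − rank(t): -3, -1, -3, 1, 4, 2; Σd² = 40
ρ = 1 − 6Σd² / [n(n²−1)] = 1 − 6×40 / (6×35) = 1 − 240/210 ≈ -0.143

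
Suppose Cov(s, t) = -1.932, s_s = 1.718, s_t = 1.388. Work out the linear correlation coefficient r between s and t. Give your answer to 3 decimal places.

-0.810

r = Cov(s,t) / (s_s · s_t) = -1.932 / (1.718 × 1.388)
  = -1.932 / 2.3846 ≈ -0.810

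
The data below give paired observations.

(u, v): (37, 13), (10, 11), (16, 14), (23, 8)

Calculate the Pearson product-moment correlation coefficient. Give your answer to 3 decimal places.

n = 4, Σu = 86, Σv = 46, Σu² = 2254, Σv² = 550, Σuv = 999
nΣuv − ΣuΣv = 3996 − 3956 = 40
nΣu² − (Σu)² = 9016 − 7396 = 1620; nΣv² − (Σv)² = 2200 − 2116 = 84
r = 40 / √(1620 × 84) = 40 / 368.8902 ≈ 0.108

0.108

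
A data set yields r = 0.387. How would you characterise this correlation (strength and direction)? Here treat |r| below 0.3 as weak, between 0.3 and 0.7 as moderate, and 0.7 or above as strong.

r = 0.387 > 0 so the relationship is positive.
|r| = 0.387, which falls in the moderate range.

moderate positive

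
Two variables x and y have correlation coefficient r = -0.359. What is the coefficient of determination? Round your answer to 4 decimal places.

0.1289

r² = (-0.359)² = 0.1289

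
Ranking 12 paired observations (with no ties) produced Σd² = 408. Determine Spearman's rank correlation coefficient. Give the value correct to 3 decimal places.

ρ = 1 − 6Σd² / [n(n²−1)] = 1 − 6×408 / (12×143)
  = 1 − 2448/1716 = 1 − 1.4266 ≈ -0.427

-0.427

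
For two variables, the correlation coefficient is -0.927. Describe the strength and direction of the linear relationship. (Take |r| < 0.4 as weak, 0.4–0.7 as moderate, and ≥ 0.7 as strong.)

r = -0.927 < 0 so the relationship is negative.
|r| = 0.927, which falls in the strong range.

strong negative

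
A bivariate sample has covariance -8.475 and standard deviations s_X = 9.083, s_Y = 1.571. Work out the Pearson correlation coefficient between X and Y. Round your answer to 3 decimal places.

r = Cov(X,Y) / (s_X · s_Y) = -8.475 / (9.083 × 1.571)
  = -8.475 / 14.2694 ≈ -0.594

-0.594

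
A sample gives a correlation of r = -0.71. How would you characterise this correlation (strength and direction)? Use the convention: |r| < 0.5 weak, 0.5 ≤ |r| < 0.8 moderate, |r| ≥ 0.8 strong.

moderate negative

r = -0.71 < 0 so the relationship is negative.
|r| = 0.71, which falls in the moderate range.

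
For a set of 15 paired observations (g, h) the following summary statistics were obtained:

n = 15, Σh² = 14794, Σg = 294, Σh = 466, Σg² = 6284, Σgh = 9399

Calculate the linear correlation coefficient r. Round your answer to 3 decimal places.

r = (nΣgh − ΣgΣh) / √[(nΣg² − (Σg)²)(nΣh² − (Σh)²)]
Numerator: 15×9399 − 294×466 = 3981
Denominator: √[(94260 − 86436)(221910 − 217156)] = √[7824 × 4754] = 6098.7946
r = 3981 / 6098.7946 ≈ 0.653

0.653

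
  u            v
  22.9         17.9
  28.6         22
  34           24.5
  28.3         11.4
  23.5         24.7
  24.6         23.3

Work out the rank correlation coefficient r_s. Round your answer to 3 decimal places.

Rank u: 1, 5, 6, 4, 2, 3
Rank v: 2, 3, 5, 1, 6, 4
d = rank(u) − rank(v): -1, 2, 1, 3, -4, -1; Σd² = 32
ρ = 1 − 6Σd² / [n(n²−1)] = 1 − 6×32 / (6×35) = 1 − 192/210 ≈ 0.086

0.086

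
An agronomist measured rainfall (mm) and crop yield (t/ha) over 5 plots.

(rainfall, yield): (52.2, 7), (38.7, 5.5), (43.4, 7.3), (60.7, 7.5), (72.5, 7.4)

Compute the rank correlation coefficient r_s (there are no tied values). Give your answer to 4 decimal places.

0.8000

Rank rainfall: 3, 1, 2, 4, 5
Rank yield: 2, 1, 3, 5, 4
d = rank(rainfall) − rank(yield): 1, 0, -1, -1, 1; Σd² = 4
ρ = 1 − 6Σd² / [n(n²−1)] = 1 − 6×4 / (5×24) = 1 − 24/120 ≈ 0.8000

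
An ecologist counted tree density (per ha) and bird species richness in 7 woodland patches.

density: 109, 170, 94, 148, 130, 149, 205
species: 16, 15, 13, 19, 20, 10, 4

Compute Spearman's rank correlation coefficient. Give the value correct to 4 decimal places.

-0.4643

Rank density: 2, 6, 1, 4, 3, 5, 7
Rank species: 5, 4, 3, 6, 7, 2, 1
d = rank(density) − rank(species): -3, 2, -2, -2, -4, 3, 6; Σd² = 82
ρ = 1 − 6Σd² / [n(n²−1)] = 1 − 6×82 / (7×48) = 1 − 492/336 ≈ -0.4643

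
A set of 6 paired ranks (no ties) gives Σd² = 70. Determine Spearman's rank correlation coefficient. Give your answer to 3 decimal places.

ρ = 1 − 6Σd² / [n(n²−1)] = 1 − 6×70 / (6×35)
  = 1 − 420/210 = 1 − 2.0000 ≈ -1.000

-1.000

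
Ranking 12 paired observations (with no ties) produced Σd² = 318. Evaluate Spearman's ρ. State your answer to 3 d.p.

ρ = 1 − 6Σd² / [n(n²−1)] = 1 − 6×318 / (12×143)
  = 1 − 1908/1716 = 1 − 1.1119 ≈ -0.112

-0.112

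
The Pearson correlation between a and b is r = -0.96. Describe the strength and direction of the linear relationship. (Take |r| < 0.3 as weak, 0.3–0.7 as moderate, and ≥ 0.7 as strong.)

strong negative

r = -0.96 < 0 so the relationship is negative.
|r| = 0.96, which falls in the strong range.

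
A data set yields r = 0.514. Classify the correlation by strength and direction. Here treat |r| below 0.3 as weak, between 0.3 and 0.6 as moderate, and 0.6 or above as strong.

moderate positive

r = 0.514 > 0 so the relationship is positive.
|r| = 0.514, which falls in the moderate range.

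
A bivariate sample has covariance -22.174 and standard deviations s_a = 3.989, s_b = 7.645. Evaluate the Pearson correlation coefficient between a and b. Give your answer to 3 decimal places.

-0.727

r = Cov(a,b) / (s_a · s_b) = -22.174 / (3.989 × 7.645)
  = -22.174 / 30.4959 ≈ -0.727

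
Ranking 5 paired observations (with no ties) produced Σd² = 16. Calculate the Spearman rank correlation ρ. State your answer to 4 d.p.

0.2000

ρ = 1 − 6Σd² / [n(n²−1)] = 1 − 6×16 / (5×24)
  = 1 − 96/120 = 1 − 0.80000 ≈ 0.2000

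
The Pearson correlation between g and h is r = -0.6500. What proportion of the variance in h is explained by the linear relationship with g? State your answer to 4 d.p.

r² = (-0.6500)² = 0.4225

0.4225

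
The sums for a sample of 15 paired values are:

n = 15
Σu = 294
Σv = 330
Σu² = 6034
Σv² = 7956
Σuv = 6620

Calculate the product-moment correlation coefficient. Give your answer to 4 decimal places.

r = (nΣuv − ΣuΣv) / √[(nΣu² − (Σu)²)(nΣv² − (Σv)²)]
Numerator: 15×6620 − 294×330 = 2280
Denominator: √[(90510 − 86436)(119340 − 108900)] = √[4074 × 10440] = 6521.6992
r = 2280 / 6521.6992 ≈ 0.3496

0.3496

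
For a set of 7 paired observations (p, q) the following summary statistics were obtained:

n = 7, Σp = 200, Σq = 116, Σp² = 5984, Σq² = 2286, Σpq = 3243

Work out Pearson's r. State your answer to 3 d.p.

-0.228

r = (nΣpq − ΣpΣq) / √[(nΣp² − (Σp)²)(nΣq² − (Σq)²)]
Numerator: 7×3243 − 200×116 = -499
Denominator: √[(41888 − 40000)(16002 − 13456)] = √[1888 × 2546] = 2192.4525
r = -499 / 2192.4525 ≈ -0.228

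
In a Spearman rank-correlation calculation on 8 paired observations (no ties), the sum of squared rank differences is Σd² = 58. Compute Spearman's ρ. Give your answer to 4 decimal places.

0.3095

ρ = 1 − 6Σd² / [n(n²−1)] = 1 − 6×58 / (8×63)
  = 1 − 348/504 = 1 − 0.69048 ≈ 0.3095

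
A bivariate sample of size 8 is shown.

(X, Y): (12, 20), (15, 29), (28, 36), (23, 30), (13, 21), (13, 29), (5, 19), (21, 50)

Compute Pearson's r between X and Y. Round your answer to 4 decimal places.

0.6973

n = 8, ΣX = 130, ΣY = 234, ΣX² = 2486, ΣY² = 7580, ΣXY = 4168
nΣXY − ΣXΣY = 33344 − 30420 = 2924
nΣX² − (ΣX)² = 19888 − 16900 = 2988; nΣY² − (ΣY)² = 60640 − 54756 = 5884
r = 2924 / √(2988 × 5884) = 2924 / 4193.0171 ≈ 0.6973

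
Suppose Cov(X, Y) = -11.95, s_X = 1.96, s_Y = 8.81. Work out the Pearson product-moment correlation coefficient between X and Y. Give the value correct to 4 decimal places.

r = Cov(X,Y) / (s_X · s_Y) = -11.95 / (1.96 × 8.81)
  = -11.95 / 17.2676 ≈ -0.6920

-0.6920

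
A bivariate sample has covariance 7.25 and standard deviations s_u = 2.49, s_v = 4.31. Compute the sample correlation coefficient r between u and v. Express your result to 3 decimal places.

0.676

r = Cov(u,v) / (s_u · s_v) = 7.25 / (2.49 × 4.31)
  = 7.25 / 10.7319 ≈ 0.676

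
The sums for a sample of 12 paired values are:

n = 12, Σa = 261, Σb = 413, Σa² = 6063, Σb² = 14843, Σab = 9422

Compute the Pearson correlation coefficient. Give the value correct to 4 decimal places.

r = (nΣab − ΣaΣb) / √[(nΣa² − (Σa)²)(nΣb² − (Σb)²)]
Numerator: 12×9422 − 261×413 = 5271
Denominator: √[(72756 − 68121)(178116 − 170569)] = √[4635 × 7547] = 5914.4184
r = 5271 / 5914.4184 ≈ 0.8912

0.8912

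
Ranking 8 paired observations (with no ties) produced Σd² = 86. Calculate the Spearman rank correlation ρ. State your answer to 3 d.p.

-0.024

ρ = 1 − 6Σd² / [n(n²−1)] = 1 − 6×86 / (8×63)
  = 1 − 516/504 = 1 − 1.0238 ≈ -0.024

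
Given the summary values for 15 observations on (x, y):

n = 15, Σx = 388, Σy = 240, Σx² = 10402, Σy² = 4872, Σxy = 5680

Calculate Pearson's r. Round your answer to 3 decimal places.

-0.859

r = (nΣxy − ΣxΣy) / √[(nΣx² − (Σx)²)(nΣy² − (Σy)²)]
Numerator: 15×5680 − 388×240 = -7920
Denominator: √[(156030 − 150544)(73080 − 57600)] = √[5486 × 15480] = 9215.3828
r = -7920 / 9215.3828 ≈ -0.859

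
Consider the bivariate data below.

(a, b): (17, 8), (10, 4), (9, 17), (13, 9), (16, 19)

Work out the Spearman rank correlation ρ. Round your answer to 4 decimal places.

0.0000

Rank a: 5, 2, 1, 3, 4
Rank b: 2, 1, 4, 3, 5
d = rank(a) − rank(b): 3, 1, -3, 0, -1; Σd² = 20
ρ = 1 − 6Σd² / [n(n²−1)] = 1 − 6×20 / (5×24) = 1 − 120/120 ≈ 0.0000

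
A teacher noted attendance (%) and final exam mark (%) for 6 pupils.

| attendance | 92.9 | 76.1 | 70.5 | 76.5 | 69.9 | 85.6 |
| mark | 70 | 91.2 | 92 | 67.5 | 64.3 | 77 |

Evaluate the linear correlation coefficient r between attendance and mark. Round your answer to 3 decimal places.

n = 6, Σx = 471.5, Σy = 462, Σx² = 37457.49, Σy² = 36301.18, Σxy = 36178.84
nΣxy − ΣxΣy = 217073.04 − 217833 = -759.96
nΣx² − (Σx)² = 224744.94 − 222312.25 = 2432.69; nΣy² − (Σy)² = 217807.08 − 213444 = 4363.08
r = -759.96 / √(2432.69 × 4363.08) = -759.96 / 3257.9167 ≈ -0.233

-0.233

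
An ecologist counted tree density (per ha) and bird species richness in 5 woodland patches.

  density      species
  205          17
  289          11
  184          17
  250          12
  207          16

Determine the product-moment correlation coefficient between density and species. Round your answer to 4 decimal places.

-0.9615

n = 5, Σx = 1135, Σy = 73, Σx² = 264751, Σy² = 1099, Σxy = 16104
nΣxy − ΣxΣy = 80520 − 82855 = -2335
nΣx² − (Σx)² = 1323755 − 1288225 = 35530; nΣy² − (Σy)² = 5495 − 5329 = 166
r = -2335 / √(35530 × 166) = -2335 / 2428.5757 ≈ -0.9615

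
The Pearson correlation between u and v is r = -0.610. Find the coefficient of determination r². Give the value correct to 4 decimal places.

0.3721

r² = (-0.610)² = 0.3721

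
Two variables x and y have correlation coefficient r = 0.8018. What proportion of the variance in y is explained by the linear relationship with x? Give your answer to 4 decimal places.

r² = (0.8018)² = 0.6429

0.6429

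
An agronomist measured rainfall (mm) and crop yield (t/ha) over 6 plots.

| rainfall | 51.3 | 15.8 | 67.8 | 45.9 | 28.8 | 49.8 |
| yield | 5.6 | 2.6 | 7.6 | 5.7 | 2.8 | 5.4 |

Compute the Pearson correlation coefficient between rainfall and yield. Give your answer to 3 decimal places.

n = 6, Σx = 259.4, Σy = 29.7, Σx² = 12894.46, Σy² = 165.37, Σxy = 1454.83
nΣxy − ΣxΣy = 8728.98 − 7704.18 = 1024.8
nΣx² − (Σx)² = 77366.76 − 67288.36 = 10078.4; nΣy² − (Σy)² = 992.22 − 882.09 = 110.13
r = 1024.8 / √(10078.4 × 110.13) = 1024.8 / 1053.5341 ≈ 0.973

0.973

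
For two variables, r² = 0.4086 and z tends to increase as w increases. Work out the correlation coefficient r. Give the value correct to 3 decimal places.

0.639

|r| = √0.4086 = 0.639
The association is positive, so r = 0.639.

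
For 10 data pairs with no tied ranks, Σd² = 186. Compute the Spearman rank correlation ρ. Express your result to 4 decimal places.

ρ = 1 − 6Σd² / [n(n²−1)] = 1 − 6×186 / (10×99)
  = 1 − 1116/990 = 1 − 1.12727 ≈ -0.1273

-0.1273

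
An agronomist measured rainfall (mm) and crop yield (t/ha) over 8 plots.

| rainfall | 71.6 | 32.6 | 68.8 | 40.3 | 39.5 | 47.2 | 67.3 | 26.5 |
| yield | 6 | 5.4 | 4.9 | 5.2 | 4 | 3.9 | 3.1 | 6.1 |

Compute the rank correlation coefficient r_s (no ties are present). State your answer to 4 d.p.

-0.3095

Rank rainfall: 8, 2, 7, 4, 3, 5, 6, 1
Rank yield: 7, 6, 4, 5, 3, 2, 1, 8
d = rank(rainfall) − rank(yield): 1, -4, 3, -1, 0, 3, 5, -7; Σd² = 110
ρ = 1 − 6Σd² / [n(n²−1)] = 1 − 6×110 / (8×63) = 1 − 660/504 ≈ -0.3095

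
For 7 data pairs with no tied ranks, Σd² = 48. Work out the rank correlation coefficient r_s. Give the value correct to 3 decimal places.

ρ = 1 − 6Σd² / [n(n²−1)] = 1 − 6×48 / (7×48)
  = 1 − 288/336 = 1 − 0.8571 ≈ 0.143

0.143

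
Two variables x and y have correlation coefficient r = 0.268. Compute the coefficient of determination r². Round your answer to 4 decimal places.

r² = (0.268)² = 0.0718

0.0718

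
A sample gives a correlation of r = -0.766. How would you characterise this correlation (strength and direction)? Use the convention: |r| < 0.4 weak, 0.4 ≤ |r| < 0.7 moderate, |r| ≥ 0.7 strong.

strong negative

r = -0.766 < 0 so the relationship is negative.
|r| = 0.766, which falls in the strong range.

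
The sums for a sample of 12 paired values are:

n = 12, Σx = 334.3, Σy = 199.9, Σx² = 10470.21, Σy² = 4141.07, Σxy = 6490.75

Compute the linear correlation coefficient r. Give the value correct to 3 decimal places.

0.952

r = (nΣxy − ΣxΣy) / √[(nΣx² − (Σx)²)(nΣy² − (Σy)²)]
Numerator: 12×6490.75 − 334.3×199.9 = 11062.43
Denominator: √[(125642.52 − 111756.49)(49692.84 − 39960.01)] = √[13886.03 × 9732.83] = 11625.4191
r = 11062.43 / 11625.4191 ≈ 0.952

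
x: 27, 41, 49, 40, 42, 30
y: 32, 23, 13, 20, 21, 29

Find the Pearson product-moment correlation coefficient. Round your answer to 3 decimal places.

-0.977

n = 6, Σx = 229, Σy = 138, Σx² = 9075, Σy² = 3404, Σxy = 4996
nΣxy − ΣxΣy = 29976 − 31602 = -1626
nΣx² − (Σx)² = 54450 − 52441 = 2009; nΣy² − (Σy)² = 20424 − 19044 = 1380
r = -1626 / √(2009 × 1380) = -1626 / 1665.0586 ≈ -0.977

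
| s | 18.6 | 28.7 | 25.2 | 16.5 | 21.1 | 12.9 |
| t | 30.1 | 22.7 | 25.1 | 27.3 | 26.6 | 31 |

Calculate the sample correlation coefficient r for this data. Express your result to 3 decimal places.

-0.916

n = 6, Σs = 123, Σt = 162.8, Σs² = 2688.56, Σt² = 4465.16, Σst = 3255.48
nΣst − ΣsΣt = 19532.88 − 20024.4 = -491.52
nΣs² − (Σs)² = 16131.36 − 15129 = 1002.36; nΣt² − (Σt)² = 26790.96 − 26503.84 = 287.12
r = -491.52 / √(1002.36 × 287.12) = -491.52 / 536.4677 ≈ -0.916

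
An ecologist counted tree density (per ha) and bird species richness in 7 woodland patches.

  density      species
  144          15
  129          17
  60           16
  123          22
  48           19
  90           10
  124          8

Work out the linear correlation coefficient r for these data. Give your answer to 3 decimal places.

-0.140

n = 7, Σx = 718, Σy = 107, Σx² = 81886, Σy² = 1779, Σxy = 10823
nΣxy − ΣxΣy = 75761 − 76826 = -1065
nΣx² − (Σx)² = 573202 − 515524 = 57678; nΣy² − (Σy)² = 12453 − 11449 = 1004
r = -1065 / √(57678 × 1004) = -1065 / 7609.7774 ≈ -0.140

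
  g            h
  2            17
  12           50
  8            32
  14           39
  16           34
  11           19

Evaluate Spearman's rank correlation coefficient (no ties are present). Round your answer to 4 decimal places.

0.7143

Rank g: 1, 4, 2, 5, 6, 3
Rank h: 1, 6, 3, 5, 4, 2
d = rank(g) − rank(h): 0, -2, -1, 0, 2, 1; Σd² = 10
ρ = 1 − 6Σd² / [n(n²−1)] = 1 − 6×10 / (6×35) = 1 − 60/210 ≈ 0.7143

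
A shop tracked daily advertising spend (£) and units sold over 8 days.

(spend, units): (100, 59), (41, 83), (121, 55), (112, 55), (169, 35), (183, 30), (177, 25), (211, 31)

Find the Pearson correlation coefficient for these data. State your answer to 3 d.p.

-0.968

n = 8, Σx = 1114, Σy = 373, Σx² = 176766, Σy² = 20131, Σxy = 44489
nΣxy − ΣxΣy = 355912 − 415522 = -59610
nΣx² − (Σx)² = 1414128 − 1240996 = 173132; nΣy² − (Σy)² = 161048 − 139129 = 21919
r = -59610 / √(173132 × 21919) = -59610 / 61602.5998 ≈ -0.968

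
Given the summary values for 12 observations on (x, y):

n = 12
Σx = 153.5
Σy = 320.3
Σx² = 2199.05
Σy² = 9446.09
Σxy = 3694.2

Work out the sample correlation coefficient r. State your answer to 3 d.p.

-0.877

r = (nΣxy − ΣxΣy) / √[(nΣx² − (Σx)²)(nΣy² − (Σy)²)]
Numerator: 12×3694.2 − 153.5×320.3 = -4835.65
Denominator: √[(26388.6 − 23562.25)(113353.08 − 102592.09)] = √[2826.35 × 10760.99] = 5514.9183
r = -4835.65 / 5514.9183 ≈ -0.877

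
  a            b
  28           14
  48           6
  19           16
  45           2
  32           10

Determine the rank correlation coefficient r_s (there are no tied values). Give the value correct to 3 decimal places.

Rank a: 2, 5, 1, 4, 3
Rank b: 4, 2, 5, 1, 3
d = rank(a) − rank(b): -2, 3, -4, 3, 0; Σd² = 38
ρ = 1 − 6Σd² / [n(n²−1)] = 1 − 6×38 / (5×24) = 1 − 228/120 ≈ -0.900

-0.900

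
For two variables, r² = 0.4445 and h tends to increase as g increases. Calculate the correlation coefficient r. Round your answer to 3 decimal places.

0.667

|r| = √0.4445 = 0.667
The association is positive, so r = 0.667.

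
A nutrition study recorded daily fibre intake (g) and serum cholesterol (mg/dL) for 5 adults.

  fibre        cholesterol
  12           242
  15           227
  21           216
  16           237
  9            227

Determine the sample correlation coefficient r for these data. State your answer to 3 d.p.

-0.525

n = 5, Σx = 73, Σy = 1149, Σx² = 1147, Σy² = 264447, Σxy = 16680
nΣxy − ΣxΣy = 83400 − 83877 = -477
nΣx² − (Σx)² = 5735 − 5329 = 406; nΣy² − (Σy)² = 1322235 − 1320201 = 2034
r = -477 / √(406 × 2034) = -477 / 908.7376 ≈ -0.525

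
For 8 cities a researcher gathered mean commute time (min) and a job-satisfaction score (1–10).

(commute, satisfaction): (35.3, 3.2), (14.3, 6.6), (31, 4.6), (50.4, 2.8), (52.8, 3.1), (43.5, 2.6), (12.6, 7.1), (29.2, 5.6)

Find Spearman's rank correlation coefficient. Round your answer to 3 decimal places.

-0.905

Rank commute: 5, 2, 4, 7, 8, 6, 1, 3
Rank satisfaction: 4, 7, 5, 2, 3, 1, 8, 6
d = rank(commute) − rank(satisfaction): 1, -5, -1, 5, 5, 5, -7, -3; Σd² = 160
ρ = 1 − 6Σd² / [n(n²−1)] = 1 − 6×160 / (8×63) = 1 − 960/504 ≈ -0.905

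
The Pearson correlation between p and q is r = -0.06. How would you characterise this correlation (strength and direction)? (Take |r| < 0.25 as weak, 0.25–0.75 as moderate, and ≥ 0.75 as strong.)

r = -0.06 < 0 so the relationship is negative.
|r| = 0.06, which falls in the weak range.

weak negative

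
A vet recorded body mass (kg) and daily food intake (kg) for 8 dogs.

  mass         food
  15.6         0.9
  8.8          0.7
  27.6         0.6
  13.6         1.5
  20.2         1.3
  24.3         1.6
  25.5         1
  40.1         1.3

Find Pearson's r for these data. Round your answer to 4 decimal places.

0.1776

n = 8, Σx = 175.7, Σy = 8.9, Σx² = 4524.31, Σy² = 10.85, Σxy = 199.93
nΣxy − ΣxΣy = 1599.44 − 1563.73 = 35.71
nΣx² − (Σx)² = 36194.48 − 30870.49 = 5323.99; nΣy² − (Σy)² = 86.8 − 79.21 = 7.59
r = 35.71 / √(5323.99 × 7.59) = 35.71 / 201.0201 ≈ 0.1776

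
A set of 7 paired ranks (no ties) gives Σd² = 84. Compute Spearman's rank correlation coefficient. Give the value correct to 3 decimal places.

ρ = 1 − 6Σd² / [n(n²−1)] = 1 − 6×84 / (7×48)
  = 1 − 504/336 = 1 − 1.5000 ≈ -0.500

-0.500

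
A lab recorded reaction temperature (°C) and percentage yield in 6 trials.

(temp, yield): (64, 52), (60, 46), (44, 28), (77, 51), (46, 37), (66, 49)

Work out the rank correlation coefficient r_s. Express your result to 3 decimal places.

0.829

Rank temp: 4, 3, 1, 6, 2, 5
Rank yield: 6, 3, 1, 5, 2, 4
d = rank(temp) − rank(yield): -2, 0, 0, 1, 0, 1; Σd² = 6
ρ = 1 − 6Σd² / [n(n²−1)] = 1 − 6×6 / (6×35) = 1 − 36/210 ≈ 0.829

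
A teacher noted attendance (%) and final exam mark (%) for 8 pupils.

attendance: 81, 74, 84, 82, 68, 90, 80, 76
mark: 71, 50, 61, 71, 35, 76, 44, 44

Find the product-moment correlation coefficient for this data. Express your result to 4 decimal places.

n = 8, Σx = 635, Σy = 452, Σx² = 50717, Σy² = 27176, Σxy = 36481
nΣxy − ΣxΣy = 291848 − 287020 = 4828
nΣx² − (Σx)² = 405736 − 403225 = 2511; nΣy² − (Σy)² = 217408 − 204304 = 13104
r = 4828 / √(2511 × 13104) = 4828 / 5736.2134 ≈ 0.8417

0.8417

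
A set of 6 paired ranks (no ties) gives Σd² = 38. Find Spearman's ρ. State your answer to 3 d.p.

ρ = 1 − 6Σd² / [n(n²−1)] = 1 − 6×38 / (6×35)
  = 1 − 228/210 = 1 − 1.0857 ≈ -0.086

-0.086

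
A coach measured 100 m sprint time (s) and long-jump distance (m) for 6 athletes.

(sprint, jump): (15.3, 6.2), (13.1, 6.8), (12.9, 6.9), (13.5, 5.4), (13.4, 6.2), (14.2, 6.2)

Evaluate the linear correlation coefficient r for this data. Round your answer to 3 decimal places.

-0.325

n = 6, Σx = 82.4, Σy = 37.7, Σx² = 1135.56, Σy² = 238.33, Σxy = 516.97
nΣxy − ΣxΣy = 3101.82 − 3106.48 = -4.66
nΣx² − (Σx)² = 6813.36 − 6789.76 = 23.6; nΣy² − (Σy)² = 1429.98 − 1421.29 = 8.69
r = -4.66 / √(23.6 × 8.69) = -4.66 / 14.3208 ≈ -0.325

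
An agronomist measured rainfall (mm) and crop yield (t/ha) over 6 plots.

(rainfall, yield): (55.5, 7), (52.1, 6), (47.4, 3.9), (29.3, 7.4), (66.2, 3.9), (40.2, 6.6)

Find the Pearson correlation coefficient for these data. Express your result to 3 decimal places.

-0.607

n = 6, Σx = 290.7, Σy = 34.8, Σx² = 14898.39, Σy² = 213.74, Σxy = 1626.28
nΣxy − ΣxΣy = 9757.68 − 10116.36 = -358.68
nΣx² − (Σx)² = 89390.34 − 84506.49 = 4883.85; nΣy² − (Σy)² = 1282.44 − 1211.04 = 71.4
r = -358.68 / √(4883.85 × 71.4) = -358.68 / 590.5141 ≈ -0.607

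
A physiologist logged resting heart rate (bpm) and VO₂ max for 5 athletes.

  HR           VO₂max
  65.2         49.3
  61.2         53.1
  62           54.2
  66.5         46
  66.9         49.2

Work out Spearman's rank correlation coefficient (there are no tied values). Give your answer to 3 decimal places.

-0.800

Rank HR: 3, 1, 2, 4, 5
Rank VO₂max: 3, 4, 5, 1, 2
d = rank(HR) − rank(VO₂max): 0, -3, -3, 3, 3; Σd² = 36
ρ = 1 − 6Σd² / [n(n²−1)] = 1 − 6×36 / (5×24) = 1 − 216/120 ≈ -0.800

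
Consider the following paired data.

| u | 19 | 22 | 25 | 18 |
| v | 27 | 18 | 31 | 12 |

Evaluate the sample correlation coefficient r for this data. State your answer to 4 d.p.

n = 4, Σu = 84, Σv = 88, Σu² = 1794, Σv² = 2158, Σuv = 1900
nΣuv − ΣuΣv = 7600 − 7392 = 208
nΣu² − (Σu)² = 7176 − 7056 = 120; nΣv² − (Σv)² = 8632 − 7744 = 888
r = 208 / √(120 × 888) = 208 / 326.4353 ≈ 0.6372

0.6372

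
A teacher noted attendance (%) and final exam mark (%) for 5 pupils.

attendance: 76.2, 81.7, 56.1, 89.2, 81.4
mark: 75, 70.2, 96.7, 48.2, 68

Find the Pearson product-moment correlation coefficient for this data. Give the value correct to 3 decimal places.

n = 5, Σx = 384.6, Σy = 358.1, Σx² = 30211.14, Σy² = 26851.17, Σxy = 26709.85
nΣxy − ΣxΣy = 133549.25 − 137725.26 = -4176.01
nΣx² − (Σx)² = 151055.7 − 147917.16 = 3138.54; nΣy² − (Σy)² = 134255.85 − 128235.61 = 6020.24
r = -4176.01 / √(3138.54 × 6020.24) = -4176.01 / 4346.8108 ≈ -0.961

-0.961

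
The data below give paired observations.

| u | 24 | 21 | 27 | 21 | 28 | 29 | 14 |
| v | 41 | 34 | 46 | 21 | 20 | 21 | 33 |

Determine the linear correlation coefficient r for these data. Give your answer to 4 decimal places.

n = 7, Σu = 164, Σv = 216, Σu² = 4008, Σv² = 7324, Σuv = 5012
nΣuv − ΣuΣv = 35084 − 35424 = -340
nΣu² − (Σu)² = 28056 − 26896 = 1160; nΣv² − (Σv)² = 51268 − 46656 = 4612
r = -340 / √(1160 × 4612) = -340 / 2312.9894 ≈ -0.1470

-0.1470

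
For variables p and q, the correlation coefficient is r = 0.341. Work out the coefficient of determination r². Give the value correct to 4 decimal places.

0.1163

r² = (0.341)² = 0.1163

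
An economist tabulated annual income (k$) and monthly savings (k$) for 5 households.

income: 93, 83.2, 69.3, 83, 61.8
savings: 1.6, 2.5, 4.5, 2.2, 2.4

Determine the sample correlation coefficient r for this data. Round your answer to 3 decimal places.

n = 5, Σx = 390.3, Σy = 13.2, Σx² = 31081.97, Σy² = 39.66, Σxy = 999.57
nΣxy − ΣxΣy = 4997.85 − 5151.96 = -154.11
nΣx² − (Σx)² = 155409.85 − 152334.09 = 3075.76; nΣy² − (Σy)² = 198.3 − 174.24 = 24.06
r = -154.11 / √(3075.76 × 24.06) = -154.11 / 272.0345 ≈ -0.567

-0.567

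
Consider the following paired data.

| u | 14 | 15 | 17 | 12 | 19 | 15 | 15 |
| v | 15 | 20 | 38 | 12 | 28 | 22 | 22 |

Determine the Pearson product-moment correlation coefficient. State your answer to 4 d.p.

n = 7, Σu = 107, Σv = 157, Σu² = 1665, Σv² = 3965, Σuv = 2492
nΣuv − ΣuΣv = 17444 − 16799 = 645
nΣu² − (Σu)² = 11655 − 11449 = 206; nΣv² − (Σv)² = 27755 − 24649 = 3106
r = 645 / √(206 × 3106) = 645 / 799.8975 ≈ 0.8064

0.8064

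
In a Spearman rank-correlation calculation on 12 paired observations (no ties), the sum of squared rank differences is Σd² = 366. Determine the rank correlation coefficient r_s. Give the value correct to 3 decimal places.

ρ = 1 − 6Σd² / [n(n²−1)] = 1 − 6×366 / (12×143)
  = 1 − 2196/1716 = 1 − 1.2797 ≈ -0.280

-0.280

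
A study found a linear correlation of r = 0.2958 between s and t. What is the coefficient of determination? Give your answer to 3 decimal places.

r² = (0.2958)² = 0.087

0.087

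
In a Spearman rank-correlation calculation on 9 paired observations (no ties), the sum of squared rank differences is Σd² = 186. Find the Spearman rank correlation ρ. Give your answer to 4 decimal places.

ρ = 1 − 6Σd² / [n(n²−1)] = 1 − 6×186 / (9×80)
  = 1 − 1116/720 = 1 − 1.55000 ≈ -0.5500

-0.5500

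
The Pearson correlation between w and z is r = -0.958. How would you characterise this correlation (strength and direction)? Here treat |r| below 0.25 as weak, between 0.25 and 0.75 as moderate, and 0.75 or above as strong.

r = -0.958 < 0 so the relationship is negative.
|r| = 0.958, which falls in the strong range.

strong negative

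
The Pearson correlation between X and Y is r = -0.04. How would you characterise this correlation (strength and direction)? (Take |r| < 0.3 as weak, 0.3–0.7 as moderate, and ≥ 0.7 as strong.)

r = -0.04 < 0 so the relationship is negative.
|r| = 0.04, which falls in the weak range.

weak negative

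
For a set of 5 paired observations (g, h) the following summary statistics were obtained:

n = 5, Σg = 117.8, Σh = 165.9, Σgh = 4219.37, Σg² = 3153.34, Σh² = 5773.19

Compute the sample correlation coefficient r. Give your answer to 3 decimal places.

0.975

r = (nΣgh − ΣgΣh) / √[(nΣg² − (Σg)²)(nΣh² − (Σh)²)]
Numerator: 5×4219.37 − 117.8×165.9 = 1553.83
Denominator: √[(15766.7 − 13876.84)(28865.95 − 27522.81)] = √[1889.86 × 1343.14] = 1593.2189
r = 1553.83 / 1593.2189 ≈ 0.975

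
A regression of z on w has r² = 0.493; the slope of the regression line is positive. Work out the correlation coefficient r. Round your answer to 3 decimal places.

0.702

|r| = √0.493 = 0.702
The association is positive, so r = 0.702.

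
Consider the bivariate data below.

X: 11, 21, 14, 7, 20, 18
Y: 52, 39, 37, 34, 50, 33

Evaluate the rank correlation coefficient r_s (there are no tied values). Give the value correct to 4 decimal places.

0.1429

Rank X: 2, 6, 3, 1, 5, 4
Rank Y: 6, 4, 3, 2, 5, 1
d = rank(X) − rank(Y): -4, 2, 0, -1, 0, 3; Σd² = 30
ρ = 1 − 6Σd² / [n(n²−1)] = 1 − 6×30 / (6×35) = 1 − 180/210 ≈ 0.1429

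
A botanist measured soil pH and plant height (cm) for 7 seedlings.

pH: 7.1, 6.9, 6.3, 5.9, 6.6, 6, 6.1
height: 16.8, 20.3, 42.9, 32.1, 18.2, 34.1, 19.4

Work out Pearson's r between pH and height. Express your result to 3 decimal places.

n = 7, Σx = 44.9, Σy = 183.8, Σx² = 289.29, Σy² = 5435.56, Σxy = 1162.07
nΣxy − ΣxΣy = 8134.49 − 8252.62 = -118.13
nΣx² − (Σx)² = 2025.03 − 2016.01 = 9.02; nΣy² − (Σy)² = 38048.92 − 33782.44 = 4266.48
r = -118.13 / √(9.02 × 4266.48) = -118.13 / 196.1725 ≈ -0.602

-0.602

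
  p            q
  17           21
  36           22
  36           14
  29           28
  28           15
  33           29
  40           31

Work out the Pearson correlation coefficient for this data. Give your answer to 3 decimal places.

n = 7, Σp = 219, Σq = 160, Σp² = 7195, Σq² = 3932, Σpq = 5082
nΣpq − ΣpΣq = 35574 − 35040 = 534
nΣp² − (Σp)² = 50365 − 47961 = 2404; nΣq² − (Σq)² = 27524 − 25600 = 1924
r = 534 / √(2404 × 1924) = 534 / 2150.6501 ≈ 0.248

0.248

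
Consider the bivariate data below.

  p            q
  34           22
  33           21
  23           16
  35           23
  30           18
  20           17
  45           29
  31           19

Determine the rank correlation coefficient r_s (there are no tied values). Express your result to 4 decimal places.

0.9762

Rank p: 6, 5, 2, 7, 3, 1, 8, 4
Rank q: 6, 5, 1, 7, 3, 2, 8, 4
d = rank(p) − rank(q): 0, 0, 1, 0, 0, -1, 0, 0; Σd² = 2
ρ = 1 − 6Σd² / [n(n²−1)] = 1 − 6×2 / (8×63) = 1 − 12/504 ≈ 0.9762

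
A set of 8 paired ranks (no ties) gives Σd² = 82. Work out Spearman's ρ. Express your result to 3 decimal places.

ρ = 1 − 6Σd² / [n(n²−1)] = 1 − 6×82 / (8×63)
  = 1 − 492/504 = 1 − 0.9762 ≈ 0.024

0.024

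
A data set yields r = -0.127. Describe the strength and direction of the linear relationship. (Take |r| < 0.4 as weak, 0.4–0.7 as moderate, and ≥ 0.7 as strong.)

r = -0.127 < 0 so the relationship is negative.
|r| = 0.127, which falls in the weak range.

weak negative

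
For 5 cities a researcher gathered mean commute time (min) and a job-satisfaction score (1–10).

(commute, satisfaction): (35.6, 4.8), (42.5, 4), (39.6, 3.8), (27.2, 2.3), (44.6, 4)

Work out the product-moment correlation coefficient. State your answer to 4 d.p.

n = 5, Σx = 189.5, Σy = 18.9, Σx² = 7370.77, Σy² = 74.77, Σxy = 732.32
nΣxy − ΣxΣy = 3661.6 − 3581.55 = 80.05
nΣx² − (Σx)² = 36853.85 − 35910.25 = 943.6; nΣy² − (Σy)² = 373.85 − 357.21 = 16.64
r = 80.05 / √(943.6 × 16.64) = 80.05 / 125.3056 ≈ 0.6388

0.6388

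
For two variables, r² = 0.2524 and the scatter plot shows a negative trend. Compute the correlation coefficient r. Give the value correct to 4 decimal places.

-0.5024

|r| = √0.2524 = 0.5024
The association is negative, so r = −0.5024.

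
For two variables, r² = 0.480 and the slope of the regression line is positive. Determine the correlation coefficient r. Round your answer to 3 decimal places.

0.693

|r| = √0.480 = 0.693
The association is positive, so r = 0.693.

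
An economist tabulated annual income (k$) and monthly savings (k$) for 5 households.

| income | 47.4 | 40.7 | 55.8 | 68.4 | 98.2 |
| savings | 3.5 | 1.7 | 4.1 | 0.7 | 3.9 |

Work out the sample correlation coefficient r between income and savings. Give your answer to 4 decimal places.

0.2317

n = 5, Σx = 310.5, Σy = 13.9, Σx² = 21338.69, Σy² = 47.65, Σxy = 894.73
nΣxy − ΣxΣy = 4473.65 − 4315.95 = 157.7
nΣx² − (Σx)² = 106693.45 − 96410.25 = 10283.2; nΣy² − (Σy)² = 238.25 − 193.21 = 45.04
r = 157.7 / √(10283.2 × 45.04) = 157.7 / 680.5552 ≈ 0.2317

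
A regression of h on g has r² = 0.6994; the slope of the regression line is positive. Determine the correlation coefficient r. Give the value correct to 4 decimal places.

0.8363

|r| = √0.6994 = 0.8363
The association is positive, so r = 0.8363.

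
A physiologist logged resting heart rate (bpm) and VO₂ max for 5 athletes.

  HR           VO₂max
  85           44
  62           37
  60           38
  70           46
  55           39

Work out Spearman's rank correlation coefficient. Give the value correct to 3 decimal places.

0.500

Rank HR: 5, 3, 2, 4, 1
Rank VO₂max: 4, 1, 2, 5, 3
d = rank(HR) − rank(VO₂max): 1, 2, 0, -1, -2; Σd² = 10
ρ = 1 − 6Σd² / [n(n²−1)] = 1 − 6×10 / (5×24) = 1 − 60/120 ≈ 0.500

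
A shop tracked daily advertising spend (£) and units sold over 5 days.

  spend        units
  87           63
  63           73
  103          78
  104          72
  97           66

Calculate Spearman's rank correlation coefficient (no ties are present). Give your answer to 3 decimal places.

Rank spend: 2, 1, 4, 5, 3
Rank units: 1, 4, 5, 3, 2
d = rank(spend) − rank(units): 1, -3, -1, 2, 1; Σd² = 16
ρ = 1 − 6Σd² / [n(n²−1)] = 1 − 6×16 / (5×24) = 1 − 96/120 ≈ 0.200

0.200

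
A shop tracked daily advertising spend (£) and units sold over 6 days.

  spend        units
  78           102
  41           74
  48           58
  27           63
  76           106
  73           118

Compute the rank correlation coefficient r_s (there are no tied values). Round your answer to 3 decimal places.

Rank spend: 6, 2, 3, 1, 5, 4
Rank units: 4, 3, 1, 2, 5, 6
d = rank(spend) − rank(units): 2, -1, 2, -1, 0, -2; Σd² = 14
ρ = 1 − 6Σd² / [n(n²−1)] = 1 − 6×14 / (6×35) = 1 − 84/210 ≈ 0.600

0.600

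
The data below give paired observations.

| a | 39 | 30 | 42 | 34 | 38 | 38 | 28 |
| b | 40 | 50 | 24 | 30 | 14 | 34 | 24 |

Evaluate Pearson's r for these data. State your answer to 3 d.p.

n = 7, Σa = 249, Σb = 216, Σa² = 9013, Σb² = 7504, Σab = 7584
nΣab − ΣaΣb = 53088 − 53784 = -696
nΣa² − (Σa)² = 63091 − 62001 = 1090; nΣb² − (Σb)² = 52528 − 46656 = 5872
r = -696 / √(1090 × 5872) = -696 / 2529.9170 ≈ -0.275

-0.275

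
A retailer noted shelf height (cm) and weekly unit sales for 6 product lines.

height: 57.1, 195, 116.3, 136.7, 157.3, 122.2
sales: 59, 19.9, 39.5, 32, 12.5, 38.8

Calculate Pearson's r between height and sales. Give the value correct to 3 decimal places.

n = 6, Σx = 784.6, Σy = 201.7, Σx² = 113174.12, Σy² = 8122.95, Σxy = 22925.26
nΣxy − ΣxΣy = 137551.56 − 158253.82 = -20702.26
nΣx² − (Σx)² = 679044.72 − 615597.16 = 63447.56; nΣy² − (Σy)² = 48737.7 − 40682.89 = 8054.81
r = -20702.26 / √(63447.56 × 8054.81) = -20702.26 / 22606.5929 ≈ -0.916

-0.916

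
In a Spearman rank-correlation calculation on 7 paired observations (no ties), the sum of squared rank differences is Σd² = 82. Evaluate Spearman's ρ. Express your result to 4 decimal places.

-0.4643

ρ = 1 − 6Σd² / [n(n²−1)] = 1 − 6×82 / (7×48)
  = 1 − 492/336 = 1 − 1.46429 ≈ -0.4643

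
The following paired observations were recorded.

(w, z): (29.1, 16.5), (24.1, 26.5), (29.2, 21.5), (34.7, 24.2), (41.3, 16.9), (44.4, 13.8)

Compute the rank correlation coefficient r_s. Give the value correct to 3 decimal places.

Rank w: 2, 1, 3, 4, 5, 6
Rank z: 2, 6, 4, 5, 3, 1
d = rank(w) − rank(z): 0, -5, -1, -1, 2, 5; Σd² = 56
ρ = 1 − 6Σd² / [n(n²−1)] = 1 − 6×56 / (6×35) = 1 − 336/210 ≈ -0.600

-0.600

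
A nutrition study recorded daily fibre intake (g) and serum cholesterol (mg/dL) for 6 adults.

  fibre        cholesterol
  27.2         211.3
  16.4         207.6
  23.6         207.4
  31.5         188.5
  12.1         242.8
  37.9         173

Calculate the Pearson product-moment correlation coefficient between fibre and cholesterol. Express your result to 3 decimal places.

n = 6, Σx = 148.7, Σy = 1230.6, Σx² = 4140.83, Σy² = 255173.3, Σxy = 29478.97
nΣxy − ΣxΣy = 176873.82 − 182990.22 = -6116.4
nΣx² − (Σx)² = 24844.98 − 22111.69 = 2733.29; nΣy² − (Σy)² = 1531039.8 − 1514376.36 = 16663.44
r = -6116.4 / √(2733.29 × 16663.44) = -6116.4 / 6748.7787 ≈ -0.906

-0.906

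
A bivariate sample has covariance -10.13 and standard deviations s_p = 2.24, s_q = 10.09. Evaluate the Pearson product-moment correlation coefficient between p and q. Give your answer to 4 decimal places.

r = Cov(p,q) / (s_p · s_q) = -10.13 / (2.24 × 10.09)
  = -10.13 / 22.6016 ≈ -0.4482

-0.4482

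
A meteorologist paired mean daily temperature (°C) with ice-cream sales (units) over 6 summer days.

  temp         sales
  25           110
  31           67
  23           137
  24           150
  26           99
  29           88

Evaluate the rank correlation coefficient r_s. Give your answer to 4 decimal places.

Rank temp: 3, 6, 1, 2, 4, 5
Rank sales: 4, 1, 5, 6, 3, 2
d = rank(temp) − rank(sales): -1, 5, -4, -4, 1, 3; Σd² = 68
ρ = 1 − 6Σd² / [n(n²−1)] = 1 − 6×68 / (6×35) = 1 − 408/210 ≈ -0.9429

-0.9429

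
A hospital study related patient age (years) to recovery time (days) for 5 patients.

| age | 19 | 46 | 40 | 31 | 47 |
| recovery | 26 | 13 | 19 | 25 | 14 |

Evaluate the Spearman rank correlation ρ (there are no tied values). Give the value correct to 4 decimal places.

-0.9000

Rank age: 1, 4, 3, 2, 5
Rank recovery: 5, 1, 3, 4, 2
d = rank(age) − rank(recovery): -4, 3, 0, -2, 3; Σd² = 38
ρ = 1 − 6Σd² / [n(n²−1)] = 1 − 6×38 / (5×24) = 1 − 228/120 ≈ -0.9000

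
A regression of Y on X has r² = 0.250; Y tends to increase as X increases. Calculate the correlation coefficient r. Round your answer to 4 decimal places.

|r| = √0.250 = 0.5000
The association is positive, so r = 0.5000.

0.5000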